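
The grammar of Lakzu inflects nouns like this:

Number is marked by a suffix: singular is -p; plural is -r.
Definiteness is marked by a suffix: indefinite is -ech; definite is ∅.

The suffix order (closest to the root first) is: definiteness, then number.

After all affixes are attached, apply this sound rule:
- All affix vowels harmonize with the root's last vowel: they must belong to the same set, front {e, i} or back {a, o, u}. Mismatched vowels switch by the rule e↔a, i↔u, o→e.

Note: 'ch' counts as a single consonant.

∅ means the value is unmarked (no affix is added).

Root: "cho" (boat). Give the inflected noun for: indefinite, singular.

Attach definiteness indefinite -ech → choech.
Attach number singular -p → choechp.
Apply vowel harmony: choechp → choachp.

choachp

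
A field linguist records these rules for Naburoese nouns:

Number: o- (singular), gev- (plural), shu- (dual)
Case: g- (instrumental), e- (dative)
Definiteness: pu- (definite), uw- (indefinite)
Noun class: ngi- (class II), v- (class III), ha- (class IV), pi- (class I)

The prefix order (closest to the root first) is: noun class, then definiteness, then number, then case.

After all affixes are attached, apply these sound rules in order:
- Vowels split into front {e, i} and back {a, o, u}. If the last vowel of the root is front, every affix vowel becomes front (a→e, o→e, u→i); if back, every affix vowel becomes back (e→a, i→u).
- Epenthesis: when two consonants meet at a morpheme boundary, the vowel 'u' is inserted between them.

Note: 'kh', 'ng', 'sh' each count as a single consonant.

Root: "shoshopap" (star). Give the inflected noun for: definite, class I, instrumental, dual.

gushupupushoshopap

Attach noun class class I pi- → pishoshopap.
Attach definiteness definite pu- → pupishoshopap.
Attach number dual shu- → shupupishoshopap.
Attach case instrumental g- → gshupupishoshopap.
Apply vowel harmony: gshupupishoshopap → gshupupushoshopap.
Apply epenthesis: gshupupushoshopap → gushupupushoshopap.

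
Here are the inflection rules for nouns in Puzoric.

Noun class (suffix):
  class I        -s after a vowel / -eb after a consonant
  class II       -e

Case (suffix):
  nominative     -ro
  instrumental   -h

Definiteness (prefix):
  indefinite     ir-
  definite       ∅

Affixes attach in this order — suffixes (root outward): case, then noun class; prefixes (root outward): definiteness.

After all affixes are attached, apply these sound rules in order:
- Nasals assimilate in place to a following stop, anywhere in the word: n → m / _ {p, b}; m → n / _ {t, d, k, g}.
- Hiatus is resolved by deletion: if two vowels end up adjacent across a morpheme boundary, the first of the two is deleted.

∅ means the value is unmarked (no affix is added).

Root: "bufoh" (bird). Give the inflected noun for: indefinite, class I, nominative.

Attach definiteness indefinite ir- → irbufoh.
Attach case nominative -ro → irbufohro.
Attach noun class class I -s (after vowel 'o') → irbufohros.
Nasal assimilation: no change.
Vowel deletion: no change.

irbufohros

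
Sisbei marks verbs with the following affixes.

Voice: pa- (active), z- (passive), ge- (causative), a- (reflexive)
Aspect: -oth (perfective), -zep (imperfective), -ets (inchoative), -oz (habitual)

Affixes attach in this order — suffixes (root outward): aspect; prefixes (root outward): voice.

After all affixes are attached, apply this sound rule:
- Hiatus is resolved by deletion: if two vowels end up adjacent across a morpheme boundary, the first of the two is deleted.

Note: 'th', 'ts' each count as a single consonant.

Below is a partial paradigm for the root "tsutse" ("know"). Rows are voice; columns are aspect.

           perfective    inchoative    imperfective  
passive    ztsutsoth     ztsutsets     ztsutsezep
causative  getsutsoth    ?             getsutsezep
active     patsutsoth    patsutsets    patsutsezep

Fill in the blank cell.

getsutsets

Attach aspect inchoative -ets → tsutseets.
Attach voice causative ge- → getsutseets.
Apply vowel deletion: getsutseets → getsutsets.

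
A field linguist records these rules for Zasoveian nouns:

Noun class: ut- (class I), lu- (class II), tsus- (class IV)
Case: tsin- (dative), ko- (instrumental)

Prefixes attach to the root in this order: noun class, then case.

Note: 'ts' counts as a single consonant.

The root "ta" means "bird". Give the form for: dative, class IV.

tsintsusta

Attach noun class class IV tsus- → tsusta.
Attach case dative tsin- → tsintsusta.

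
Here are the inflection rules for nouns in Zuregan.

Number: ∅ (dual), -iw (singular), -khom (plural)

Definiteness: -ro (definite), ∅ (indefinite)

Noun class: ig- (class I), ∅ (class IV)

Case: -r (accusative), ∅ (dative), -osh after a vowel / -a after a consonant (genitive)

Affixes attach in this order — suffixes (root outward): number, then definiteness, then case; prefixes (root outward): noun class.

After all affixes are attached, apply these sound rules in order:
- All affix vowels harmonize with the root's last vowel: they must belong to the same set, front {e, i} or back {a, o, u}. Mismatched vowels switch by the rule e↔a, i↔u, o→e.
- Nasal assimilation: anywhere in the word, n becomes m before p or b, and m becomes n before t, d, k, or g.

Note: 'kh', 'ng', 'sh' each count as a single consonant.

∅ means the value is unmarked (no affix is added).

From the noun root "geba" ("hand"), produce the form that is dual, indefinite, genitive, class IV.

gebaosh

number = dual: zero marking, form stays geba.
definiteness = indefinite: zero marking, form stays geba.
noun class = class IV: zero marking, form stays geba.
Attach case genitive -osh (after vowel 'a') → gebaosh.
Vowel harmony: no change.
Nasal assimilation: no change.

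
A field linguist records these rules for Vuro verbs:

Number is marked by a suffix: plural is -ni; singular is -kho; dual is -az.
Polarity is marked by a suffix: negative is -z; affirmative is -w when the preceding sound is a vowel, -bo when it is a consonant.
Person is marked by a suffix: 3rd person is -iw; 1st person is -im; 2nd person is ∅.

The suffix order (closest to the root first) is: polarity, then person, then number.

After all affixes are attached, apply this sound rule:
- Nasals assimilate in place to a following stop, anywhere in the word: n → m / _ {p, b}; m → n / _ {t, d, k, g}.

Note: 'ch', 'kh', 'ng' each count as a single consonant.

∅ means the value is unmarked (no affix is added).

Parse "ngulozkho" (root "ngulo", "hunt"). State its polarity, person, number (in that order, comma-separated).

negative, 2nd person, singular

Segment: ngulo-z-kho.
polarity: -z → negative.
person: ∅ → 2nd person.
number: -kho → singular.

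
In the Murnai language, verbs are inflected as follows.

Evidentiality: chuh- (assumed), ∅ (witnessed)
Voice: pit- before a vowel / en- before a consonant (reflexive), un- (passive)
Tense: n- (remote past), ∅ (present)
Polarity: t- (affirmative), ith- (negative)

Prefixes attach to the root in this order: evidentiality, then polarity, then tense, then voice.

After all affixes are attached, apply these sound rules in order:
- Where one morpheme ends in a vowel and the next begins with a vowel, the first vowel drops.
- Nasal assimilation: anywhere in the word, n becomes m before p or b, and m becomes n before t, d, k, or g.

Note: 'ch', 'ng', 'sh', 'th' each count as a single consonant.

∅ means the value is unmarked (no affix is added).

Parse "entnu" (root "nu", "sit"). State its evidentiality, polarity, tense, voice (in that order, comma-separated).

witnessed, affirmative, present, reflexive

Segment: en-t-nu.
evidentiality: ∅ → witnessed.
polarity: t- → affirmative.
tense: ∅ → present.
voice: pit/en- → reflexive.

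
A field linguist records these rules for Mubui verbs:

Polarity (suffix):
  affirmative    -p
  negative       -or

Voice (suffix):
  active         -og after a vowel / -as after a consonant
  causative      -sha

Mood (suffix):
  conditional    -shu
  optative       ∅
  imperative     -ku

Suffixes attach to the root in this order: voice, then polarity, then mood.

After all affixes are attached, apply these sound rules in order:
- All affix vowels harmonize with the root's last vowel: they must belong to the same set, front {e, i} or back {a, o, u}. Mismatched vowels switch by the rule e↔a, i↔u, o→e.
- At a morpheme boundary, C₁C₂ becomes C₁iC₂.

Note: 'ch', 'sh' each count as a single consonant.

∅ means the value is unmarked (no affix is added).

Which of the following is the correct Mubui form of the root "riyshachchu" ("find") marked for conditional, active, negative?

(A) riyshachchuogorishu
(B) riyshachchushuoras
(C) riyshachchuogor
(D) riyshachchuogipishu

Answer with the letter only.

Attach voice active -og (after vowel 'u') → riyshachchuog.
Attach polarity negative -or → riyshachchuogor.
Attach mood conditional -shu → riyshachchuogorshu.
Vowel harmony: no change.
Apply epenthesis: riyshachchuogorshu → riyshachchuogorishu.
So the correct form is riyshachchuogorishu, option (A).
(C) riyshachchuogor is wrong: it uses optative instead of conditional for mood.
(B) riyshachchushuoras is wrong: it has the affixes in the wrong order.
(D) riyshachchuogipishu is wrong: it uses affirmative instead of negative for polarity.

A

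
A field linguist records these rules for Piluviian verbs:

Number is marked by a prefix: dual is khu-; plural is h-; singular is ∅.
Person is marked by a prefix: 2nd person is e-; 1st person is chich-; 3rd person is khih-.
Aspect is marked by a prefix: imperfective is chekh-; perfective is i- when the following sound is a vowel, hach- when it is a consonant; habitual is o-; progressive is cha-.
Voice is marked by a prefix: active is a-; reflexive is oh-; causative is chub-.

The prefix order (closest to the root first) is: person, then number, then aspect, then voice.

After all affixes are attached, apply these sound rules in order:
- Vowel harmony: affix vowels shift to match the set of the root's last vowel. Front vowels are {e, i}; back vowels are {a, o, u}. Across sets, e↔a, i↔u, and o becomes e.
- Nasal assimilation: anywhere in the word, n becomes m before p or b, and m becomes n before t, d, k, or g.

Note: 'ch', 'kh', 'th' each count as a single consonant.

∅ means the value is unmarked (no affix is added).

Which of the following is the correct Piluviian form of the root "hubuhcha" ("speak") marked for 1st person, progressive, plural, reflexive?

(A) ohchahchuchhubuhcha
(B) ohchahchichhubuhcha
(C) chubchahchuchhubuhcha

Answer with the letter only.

Attach person 1st person chich- → chichhubuhcha.
Attach number plural h- → hchichhubuhcha.
Attach aspect progressive cha- → chahchichhubuhcha.
Attach voice reflexive oh- → ohchahchichhubuhcha.
Apply vowel harmony: ohchahchichhubuhcha → ohchahchuchhubuhcha.
Nasal assimilation: no change.
So the correct form is ohchahchuchhubuhcha, option (A).
(C) chubchahchuchhubuhcha is wrong: it uses causative instead of reflexive for voice.
(B) ohchahchichhubuhcha is wrong: it fails to apply the sound rule(s).

A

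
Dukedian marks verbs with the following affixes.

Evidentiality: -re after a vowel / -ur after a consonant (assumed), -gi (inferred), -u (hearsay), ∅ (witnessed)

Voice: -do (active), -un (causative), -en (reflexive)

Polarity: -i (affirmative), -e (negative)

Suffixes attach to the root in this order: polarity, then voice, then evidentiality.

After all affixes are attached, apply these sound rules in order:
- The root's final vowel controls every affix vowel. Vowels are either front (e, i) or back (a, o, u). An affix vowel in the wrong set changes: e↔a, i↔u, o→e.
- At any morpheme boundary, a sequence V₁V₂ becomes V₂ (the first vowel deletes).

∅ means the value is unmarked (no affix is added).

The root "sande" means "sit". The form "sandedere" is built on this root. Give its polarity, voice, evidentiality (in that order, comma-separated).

negative, active, assumed

Segment: sande-e-do-re.
polarity: -e → negative.
voice: -do → active.
evidentiality: -re/ur → assumed.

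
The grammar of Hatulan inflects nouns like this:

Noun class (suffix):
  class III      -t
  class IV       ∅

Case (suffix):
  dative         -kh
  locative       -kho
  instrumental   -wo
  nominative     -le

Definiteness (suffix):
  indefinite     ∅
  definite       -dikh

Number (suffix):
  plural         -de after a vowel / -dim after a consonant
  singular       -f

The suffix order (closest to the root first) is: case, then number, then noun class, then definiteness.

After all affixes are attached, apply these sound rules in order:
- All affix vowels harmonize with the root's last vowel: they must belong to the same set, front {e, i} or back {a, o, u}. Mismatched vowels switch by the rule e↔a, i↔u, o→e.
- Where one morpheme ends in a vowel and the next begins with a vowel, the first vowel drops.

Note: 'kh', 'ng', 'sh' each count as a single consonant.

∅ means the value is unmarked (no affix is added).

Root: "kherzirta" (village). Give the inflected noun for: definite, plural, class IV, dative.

kherzirtakhdumdukh

Attach case dative -kh → kherzirtakh.
Attach number plural -dim (after consonant 'kh') → kherzirtakhdim.
noun class = class IV: zero marking, form stays kherzirtakhdim.
Attach definiteness definite -dikh → kherzirtakhdimdikh.
Apply vowel harmony: kherzirtakhdimdikh → kherzirtakhdumdukh.
Vowel deletion: no change.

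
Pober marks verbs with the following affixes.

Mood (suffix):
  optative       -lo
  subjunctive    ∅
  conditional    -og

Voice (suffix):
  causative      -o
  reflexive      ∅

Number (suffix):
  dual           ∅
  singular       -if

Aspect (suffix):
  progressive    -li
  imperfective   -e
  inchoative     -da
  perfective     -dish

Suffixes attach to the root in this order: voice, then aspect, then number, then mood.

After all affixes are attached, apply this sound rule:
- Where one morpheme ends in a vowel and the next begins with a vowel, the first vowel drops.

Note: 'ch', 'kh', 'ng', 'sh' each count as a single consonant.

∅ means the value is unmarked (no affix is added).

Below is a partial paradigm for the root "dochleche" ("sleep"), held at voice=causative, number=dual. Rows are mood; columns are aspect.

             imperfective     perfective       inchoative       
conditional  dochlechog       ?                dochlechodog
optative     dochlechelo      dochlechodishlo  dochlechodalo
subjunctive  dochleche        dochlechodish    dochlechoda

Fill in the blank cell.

dochlechodishog

Attach voice causative -o → dochlecheo.
Attach aspect perfective -dish → dochlecheodish.
number = dual: zero marking, form stays dochlecheodish.
Attach mood conditional -og → dochlecheodishog.
Apply vowel deletion: dochlecheodishog → dochlechodishog.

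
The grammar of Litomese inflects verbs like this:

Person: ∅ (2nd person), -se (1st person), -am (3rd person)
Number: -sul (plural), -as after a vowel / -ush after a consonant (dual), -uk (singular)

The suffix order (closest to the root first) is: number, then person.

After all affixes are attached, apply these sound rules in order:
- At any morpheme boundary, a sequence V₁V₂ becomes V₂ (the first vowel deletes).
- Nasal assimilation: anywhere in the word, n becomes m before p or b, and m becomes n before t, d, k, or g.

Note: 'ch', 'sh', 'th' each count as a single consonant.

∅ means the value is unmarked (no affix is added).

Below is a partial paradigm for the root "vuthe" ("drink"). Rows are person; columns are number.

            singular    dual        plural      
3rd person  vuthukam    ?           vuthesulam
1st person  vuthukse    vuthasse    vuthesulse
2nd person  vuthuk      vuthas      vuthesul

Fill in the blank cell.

Attach number dual -as (after vowel 'e') → vutheas.
Attach person 3rd person -am → vutheasam.
Apply vowel deletion: vutheasam → vuthasam.
Nasal assimilation: no change.

vuthasam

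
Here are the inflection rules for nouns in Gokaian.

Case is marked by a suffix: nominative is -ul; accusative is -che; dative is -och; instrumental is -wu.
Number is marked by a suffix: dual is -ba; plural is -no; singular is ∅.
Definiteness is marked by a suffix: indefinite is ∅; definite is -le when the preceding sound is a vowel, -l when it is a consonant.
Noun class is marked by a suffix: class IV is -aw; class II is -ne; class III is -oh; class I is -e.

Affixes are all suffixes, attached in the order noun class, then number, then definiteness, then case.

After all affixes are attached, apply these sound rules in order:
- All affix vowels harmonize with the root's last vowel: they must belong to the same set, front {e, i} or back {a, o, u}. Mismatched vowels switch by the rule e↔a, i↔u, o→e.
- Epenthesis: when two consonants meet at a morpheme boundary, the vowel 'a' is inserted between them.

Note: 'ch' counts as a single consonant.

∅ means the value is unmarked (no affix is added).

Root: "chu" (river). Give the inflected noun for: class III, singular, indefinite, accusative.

Attach noun class class III -oh → chuoh.
number = singular: zero marking, form stays chuoh.
definiteness = indefinite: zero marking, form stays chuoh.
Attach case accusative -che → chuohche.
Apply vowel harmony: chuohche → chuohcha.
Apply epenthesis: chuohcha → chuohacha.

chuohacha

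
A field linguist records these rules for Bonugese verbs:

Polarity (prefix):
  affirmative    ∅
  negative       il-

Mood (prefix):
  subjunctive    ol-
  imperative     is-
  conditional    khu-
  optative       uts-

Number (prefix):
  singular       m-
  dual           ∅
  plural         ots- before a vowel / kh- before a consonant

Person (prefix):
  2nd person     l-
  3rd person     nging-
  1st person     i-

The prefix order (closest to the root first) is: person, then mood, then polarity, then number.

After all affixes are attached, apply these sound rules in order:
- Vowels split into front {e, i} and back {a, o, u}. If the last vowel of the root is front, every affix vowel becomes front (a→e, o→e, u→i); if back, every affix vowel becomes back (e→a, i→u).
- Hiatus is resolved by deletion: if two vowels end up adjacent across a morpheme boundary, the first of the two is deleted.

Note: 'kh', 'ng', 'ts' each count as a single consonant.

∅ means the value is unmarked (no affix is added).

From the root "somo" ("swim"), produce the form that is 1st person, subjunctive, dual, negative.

ulolusomo

Attach person 1st person i- → isomo.
Attach mood subjunctive ol- → olisomo.
Attach polarity negative il- → ilolisomo.
number = dual: zero marking, form stays ilolisomo.
Apply vowel harmony: ilolisomo → ulolusomo.
Vowel deletion: no change.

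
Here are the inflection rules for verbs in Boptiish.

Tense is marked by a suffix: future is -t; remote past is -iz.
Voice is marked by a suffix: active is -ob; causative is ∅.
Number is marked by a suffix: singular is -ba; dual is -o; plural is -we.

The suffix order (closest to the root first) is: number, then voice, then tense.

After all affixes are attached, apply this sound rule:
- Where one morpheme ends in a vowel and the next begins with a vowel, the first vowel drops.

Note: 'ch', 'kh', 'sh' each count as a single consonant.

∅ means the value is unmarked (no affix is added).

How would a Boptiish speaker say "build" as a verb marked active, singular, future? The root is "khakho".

khakhobobt

Attach number singular -ba → khakhoba.
Attach voice active -ob → khakhobaob.
Attach tense future -t → khakhobaobt.
Apply vowel deletion: khakhobaobt → khakhobobt.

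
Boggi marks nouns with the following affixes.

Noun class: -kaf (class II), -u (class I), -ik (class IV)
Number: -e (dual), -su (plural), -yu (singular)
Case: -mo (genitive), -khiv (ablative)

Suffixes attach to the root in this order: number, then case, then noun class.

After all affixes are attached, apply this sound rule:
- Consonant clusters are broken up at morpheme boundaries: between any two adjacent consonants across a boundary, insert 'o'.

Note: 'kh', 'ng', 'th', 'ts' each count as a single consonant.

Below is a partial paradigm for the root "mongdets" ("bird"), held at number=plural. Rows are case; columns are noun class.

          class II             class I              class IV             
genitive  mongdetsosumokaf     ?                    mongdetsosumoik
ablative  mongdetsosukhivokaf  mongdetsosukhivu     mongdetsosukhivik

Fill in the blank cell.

mongdetsosumou

Attach number plural -su → mongdetssu.
Attach case genitive -mo → mongdetssumo.
Attach noun class class I -u → mongdetssumou.
Apply epenthesis: mongdetssumou → mongdetsosumou.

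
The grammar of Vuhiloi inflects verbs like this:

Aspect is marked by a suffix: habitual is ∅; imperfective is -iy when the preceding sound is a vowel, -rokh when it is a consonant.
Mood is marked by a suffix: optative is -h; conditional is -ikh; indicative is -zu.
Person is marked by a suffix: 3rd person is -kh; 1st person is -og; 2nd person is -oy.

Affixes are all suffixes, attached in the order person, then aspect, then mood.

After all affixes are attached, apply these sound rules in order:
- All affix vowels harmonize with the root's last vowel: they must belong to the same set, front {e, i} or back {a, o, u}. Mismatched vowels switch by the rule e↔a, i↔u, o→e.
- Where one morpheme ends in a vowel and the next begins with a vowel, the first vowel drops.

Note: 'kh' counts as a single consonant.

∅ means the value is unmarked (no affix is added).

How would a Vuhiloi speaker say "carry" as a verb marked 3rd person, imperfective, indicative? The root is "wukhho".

wukhhokhrokhzu

Attach person 3rd person -kh → wukhhokh.
Attach aspect imperfective -rokh (after consonant 'kh') → wukhhokhrokh.
Attach mood indicative -zu → wukhhokhrokhzu.
Vowel harmony: no change.
Vowel deletion: no change.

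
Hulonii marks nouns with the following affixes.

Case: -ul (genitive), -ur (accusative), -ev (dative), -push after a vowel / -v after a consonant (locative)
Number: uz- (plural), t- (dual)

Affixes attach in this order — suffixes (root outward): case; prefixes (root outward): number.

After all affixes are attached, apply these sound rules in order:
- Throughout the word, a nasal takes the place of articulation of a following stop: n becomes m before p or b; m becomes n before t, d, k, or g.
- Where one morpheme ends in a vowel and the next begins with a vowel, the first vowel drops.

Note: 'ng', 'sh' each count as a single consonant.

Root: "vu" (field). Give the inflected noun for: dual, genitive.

Attach number dual t- → tvu.
Attach case genitive -ul → tvuul.
Nasal assimilation: no change.
Apply vowel deletion: tvuul → tvul.

tvul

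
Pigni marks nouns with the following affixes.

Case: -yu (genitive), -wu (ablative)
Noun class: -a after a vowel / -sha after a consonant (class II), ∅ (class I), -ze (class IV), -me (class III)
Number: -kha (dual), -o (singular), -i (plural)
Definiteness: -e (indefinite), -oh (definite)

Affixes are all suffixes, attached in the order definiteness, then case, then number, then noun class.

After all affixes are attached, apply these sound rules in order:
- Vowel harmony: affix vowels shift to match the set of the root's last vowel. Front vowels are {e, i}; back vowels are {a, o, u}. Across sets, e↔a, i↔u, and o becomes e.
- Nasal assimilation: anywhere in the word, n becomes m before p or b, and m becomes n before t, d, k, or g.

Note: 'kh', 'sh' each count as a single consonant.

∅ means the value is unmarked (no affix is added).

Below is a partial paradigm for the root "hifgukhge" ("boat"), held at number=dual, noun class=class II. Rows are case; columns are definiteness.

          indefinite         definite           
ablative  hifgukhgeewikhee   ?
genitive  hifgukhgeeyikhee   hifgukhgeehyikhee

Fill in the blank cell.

Attach definiteness definite -oh → hifgukhgeoh.
Attach case ablative -wu → hifgukhgeohwu.
Attach number dual -kha → hifgukhgeohwukha.
Attach noun class class II -a (after vowel 'a') → hifgukhgeohwukhaa.
Apply vowel harmony: hifgukhgeohwukhaa → hifgukhgeehwikhee.
Nasal assimilation: no change.

hifgukhgeehwikhee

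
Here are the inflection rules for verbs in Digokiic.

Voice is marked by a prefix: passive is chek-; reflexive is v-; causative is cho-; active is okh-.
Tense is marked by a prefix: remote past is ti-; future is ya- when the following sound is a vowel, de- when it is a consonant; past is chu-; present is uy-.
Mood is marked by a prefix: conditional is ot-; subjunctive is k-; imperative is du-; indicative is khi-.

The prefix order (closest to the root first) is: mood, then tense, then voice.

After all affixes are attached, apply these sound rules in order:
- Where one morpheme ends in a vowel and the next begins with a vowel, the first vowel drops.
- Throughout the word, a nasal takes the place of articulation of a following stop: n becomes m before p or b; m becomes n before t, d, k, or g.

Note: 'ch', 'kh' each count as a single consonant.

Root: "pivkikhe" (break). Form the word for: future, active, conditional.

okhyotpivkikhe

Attach mood conditional ot- → otpivkikhe.
Attach tense future ya- (before vowel 'o') → yaotpivkikhe.
Attach voice active okh- → okhyaotpivkikhe.
Apply vowel deletion: okhyaotpivkikhe → okhyotpivkikhe.
Nasal assimilation: no change.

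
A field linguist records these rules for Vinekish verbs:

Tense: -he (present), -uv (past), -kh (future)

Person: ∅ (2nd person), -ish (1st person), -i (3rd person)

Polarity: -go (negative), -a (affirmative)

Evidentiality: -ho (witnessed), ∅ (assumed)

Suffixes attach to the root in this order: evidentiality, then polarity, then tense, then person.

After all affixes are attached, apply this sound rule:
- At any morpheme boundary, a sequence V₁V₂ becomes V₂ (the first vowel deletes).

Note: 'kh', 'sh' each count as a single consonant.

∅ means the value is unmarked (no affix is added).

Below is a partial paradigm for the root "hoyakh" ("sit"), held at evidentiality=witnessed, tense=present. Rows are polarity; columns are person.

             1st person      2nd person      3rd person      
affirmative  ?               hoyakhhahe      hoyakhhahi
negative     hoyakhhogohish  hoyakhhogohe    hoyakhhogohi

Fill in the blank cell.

hoyakhhahish

Attach evidentiality witnessed -ho → hoyakhho.
Attach polarity affirmative -a → hoyakhhoa.
Attach tense present -he → hoyakhhoahe.
Attach person 1st person -ish → hoyakhhoaheish.
Apply vowel deletion: hoyakhhoaheish → hoyakhhahish.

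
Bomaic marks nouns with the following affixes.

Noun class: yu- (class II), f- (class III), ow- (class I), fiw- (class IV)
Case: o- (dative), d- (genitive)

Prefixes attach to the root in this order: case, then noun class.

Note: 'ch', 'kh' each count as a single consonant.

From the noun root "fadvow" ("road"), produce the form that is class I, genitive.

owdfadvow

Attach case genitive d- → dfadvow.
Attach noun class class I ow- → owdfadvow.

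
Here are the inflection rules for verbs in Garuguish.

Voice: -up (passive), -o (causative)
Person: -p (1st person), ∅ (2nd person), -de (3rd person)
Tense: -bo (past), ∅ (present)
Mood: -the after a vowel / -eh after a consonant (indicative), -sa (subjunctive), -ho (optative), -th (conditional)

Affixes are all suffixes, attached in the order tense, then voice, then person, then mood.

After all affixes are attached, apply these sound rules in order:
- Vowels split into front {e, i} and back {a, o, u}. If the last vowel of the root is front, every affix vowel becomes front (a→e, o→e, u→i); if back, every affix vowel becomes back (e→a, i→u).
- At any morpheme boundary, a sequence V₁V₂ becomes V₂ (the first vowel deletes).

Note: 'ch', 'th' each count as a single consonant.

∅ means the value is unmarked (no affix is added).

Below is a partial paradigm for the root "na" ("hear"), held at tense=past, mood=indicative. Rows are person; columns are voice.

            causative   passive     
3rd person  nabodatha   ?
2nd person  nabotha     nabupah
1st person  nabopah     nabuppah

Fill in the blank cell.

nabupdatha

Attach tense past -bo → nabo.
Attach voice passive -up → naboup.
Attach person 3rd person -de → naboupde.
Attach mood indicative -the (after vowel 'e') → naboupdethe.
Apply vowel harmony: naboupdethe → naboupdatha.
Apply vowel deletion: naboupdatha → nabupdatha.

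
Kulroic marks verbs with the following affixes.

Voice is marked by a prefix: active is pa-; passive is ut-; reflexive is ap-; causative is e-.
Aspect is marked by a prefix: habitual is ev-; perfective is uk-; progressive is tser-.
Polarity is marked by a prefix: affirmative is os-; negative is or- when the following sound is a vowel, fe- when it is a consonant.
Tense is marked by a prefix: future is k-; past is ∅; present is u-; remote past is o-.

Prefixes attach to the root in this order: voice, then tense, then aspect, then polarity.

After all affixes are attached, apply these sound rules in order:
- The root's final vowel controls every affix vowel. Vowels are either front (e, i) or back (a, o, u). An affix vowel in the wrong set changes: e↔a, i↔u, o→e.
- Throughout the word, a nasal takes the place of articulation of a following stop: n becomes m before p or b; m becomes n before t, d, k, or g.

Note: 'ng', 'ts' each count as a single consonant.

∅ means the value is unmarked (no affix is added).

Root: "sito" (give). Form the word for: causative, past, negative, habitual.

Attach voice causative e- → esito.
tense = past: zero marking, form stays esito.
Attach aspect habitual ev- → evesito.
Attach polarity negative or- (before vowel 'e') → orevesito.
Apply vowel harmony: orevesito → oravasito.
Nasal assimilation: no change.

oravasito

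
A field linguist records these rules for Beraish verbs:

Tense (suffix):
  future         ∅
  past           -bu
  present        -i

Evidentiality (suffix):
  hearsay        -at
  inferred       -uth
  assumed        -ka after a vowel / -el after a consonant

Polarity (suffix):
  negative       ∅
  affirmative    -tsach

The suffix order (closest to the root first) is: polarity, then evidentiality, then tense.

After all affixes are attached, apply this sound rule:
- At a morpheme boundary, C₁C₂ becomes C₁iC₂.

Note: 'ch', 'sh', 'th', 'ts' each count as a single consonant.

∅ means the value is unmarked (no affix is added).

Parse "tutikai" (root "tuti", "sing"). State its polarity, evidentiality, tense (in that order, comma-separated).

negative, assumed, present

Segment: tuti-ka-i.
polarity: ∅ → negative.
evidentiality: -ka/el → assumed.
tense: -i → present.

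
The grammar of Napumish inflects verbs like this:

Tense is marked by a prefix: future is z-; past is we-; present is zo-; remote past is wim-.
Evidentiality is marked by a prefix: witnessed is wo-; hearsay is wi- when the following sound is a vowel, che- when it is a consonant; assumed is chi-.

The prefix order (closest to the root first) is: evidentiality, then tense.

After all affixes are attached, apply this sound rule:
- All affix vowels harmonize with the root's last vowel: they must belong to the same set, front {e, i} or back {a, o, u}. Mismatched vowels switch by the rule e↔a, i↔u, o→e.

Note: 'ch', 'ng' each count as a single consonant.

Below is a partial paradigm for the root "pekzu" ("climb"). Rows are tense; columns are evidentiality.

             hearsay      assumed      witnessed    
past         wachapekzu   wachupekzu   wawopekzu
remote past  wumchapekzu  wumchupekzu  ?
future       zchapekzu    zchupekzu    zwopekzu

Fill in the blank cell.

Attach evidentiality witnessed wo- → wopekzu.
Attach tense remote past wim- → wimwopekzu.
Apply vowel harmony: wimwopekzu → wumwopekzu.

wumwopekzu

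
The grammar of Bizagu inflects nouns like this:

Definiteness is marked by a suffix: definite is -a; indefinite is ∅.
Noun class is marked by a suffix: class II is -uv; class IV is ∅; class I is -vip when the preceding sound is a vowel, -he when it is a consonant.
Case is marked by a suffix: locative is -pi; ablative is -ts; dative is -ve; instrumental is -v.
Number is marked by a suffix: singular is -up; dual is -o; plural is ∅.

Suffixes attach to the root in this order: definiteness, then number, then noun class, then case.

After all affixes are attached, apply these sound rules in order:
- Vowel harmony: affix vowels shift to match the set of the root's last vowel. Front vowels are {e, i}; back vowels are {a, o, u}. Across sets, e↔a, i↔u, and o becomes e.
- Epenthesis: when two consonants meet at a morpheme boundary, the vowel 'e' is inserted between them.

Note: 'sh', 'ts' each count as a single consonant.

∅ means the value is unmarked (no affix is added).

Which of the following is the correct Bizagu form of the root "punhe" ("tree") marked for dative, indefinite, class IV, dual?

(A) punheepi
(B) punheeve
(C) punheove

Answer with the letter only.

B

definiteness = indefinite: zero marking, form stays punhe.
Attach number dual -o → punheo.
noun class = class IV: zero marking, form stays punheo.
Attach case dative -ve → punheove.
Apply vowel harmony: punheove → punheeve.
Epenthesis: no change.
So the correct form is punheeve, option (B).
(C) punheove is wrong: it fails to apply the sound rule(s).
(A) punheepi is wrong: it uses locative instead of dative for case.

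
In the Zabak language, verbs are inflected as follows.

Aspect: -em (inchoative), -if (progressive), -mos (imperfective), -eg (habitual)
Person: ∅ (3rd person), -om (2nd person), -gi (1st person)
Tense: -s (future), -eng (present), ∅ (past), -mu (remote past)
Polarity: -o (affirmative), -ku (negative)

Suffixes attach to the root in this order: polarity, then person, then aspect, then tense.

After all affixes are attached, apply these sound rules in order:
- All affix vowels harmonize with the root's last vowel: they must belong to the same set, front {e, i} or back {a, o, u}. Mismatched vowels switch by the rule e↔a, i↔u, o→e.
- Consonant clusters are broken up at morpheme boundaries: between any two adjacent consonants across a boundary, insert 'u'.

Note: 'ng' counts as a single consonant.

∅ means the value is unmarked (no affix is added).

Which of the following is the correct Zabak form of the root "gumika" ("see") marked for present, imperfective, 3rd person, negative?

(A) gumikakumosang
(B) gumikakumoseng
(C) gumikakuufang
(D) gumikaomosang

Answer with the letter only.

A

Attach polarity negative -ku → gumikaku.
person = 3rd person: zero marking, form stays gumikaku.
Attach aspect imperfective -mos → gumikakumos.
Attach tense present -eng → gumikakumoseng.
Apply vowel harmony: gumikakumoseng → gumikakumosang.
Epenthesis: no change.
So the correct form is gumikakumosang, option (A).
(C) gumikakuufang is wrong: it uses progressive instead of imperfective for aspect.
(D) gumikaomosang is wrong: it uses affirmative instead of negative for polarity.
(B) gumikakumoseng is wrong: it fails to apply the sound rule(s).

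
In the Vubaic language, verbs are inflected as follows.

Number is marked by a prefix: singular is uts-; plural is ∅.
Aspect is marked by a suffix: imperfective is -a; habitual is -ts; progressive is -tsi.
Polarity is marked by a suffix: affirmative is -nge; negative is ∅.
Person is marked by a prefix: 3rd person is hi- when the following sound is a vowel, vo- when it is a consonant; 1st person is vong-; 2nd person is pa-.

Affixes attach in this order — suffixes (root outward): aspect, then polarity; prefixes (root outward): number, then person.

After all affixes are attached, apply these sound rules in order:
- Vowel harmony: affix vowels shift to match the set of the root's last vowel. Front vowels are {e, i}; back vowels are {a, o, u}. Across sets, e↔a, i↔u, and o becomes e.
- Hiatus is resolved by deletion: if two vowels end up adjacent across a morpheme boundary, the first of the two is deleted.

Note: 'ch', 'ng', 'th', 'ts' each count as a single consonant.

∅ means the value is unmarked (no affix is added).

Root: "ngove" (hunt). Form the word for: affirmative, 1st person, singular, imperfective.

vengitsngovenge

Attach aspect imperfective -a → ngovea.
Attach number singular uts- → utsngovea.
Attach polarity affirmative -nge → utsngoveange.
Attach person 1st person vong- → vongutsngoveange.
Apply vowel harmony: vongutsngoveange → vengitsngoveenge.
Apply vowel deletion: vengitsngoveenge → vengitsngovenge.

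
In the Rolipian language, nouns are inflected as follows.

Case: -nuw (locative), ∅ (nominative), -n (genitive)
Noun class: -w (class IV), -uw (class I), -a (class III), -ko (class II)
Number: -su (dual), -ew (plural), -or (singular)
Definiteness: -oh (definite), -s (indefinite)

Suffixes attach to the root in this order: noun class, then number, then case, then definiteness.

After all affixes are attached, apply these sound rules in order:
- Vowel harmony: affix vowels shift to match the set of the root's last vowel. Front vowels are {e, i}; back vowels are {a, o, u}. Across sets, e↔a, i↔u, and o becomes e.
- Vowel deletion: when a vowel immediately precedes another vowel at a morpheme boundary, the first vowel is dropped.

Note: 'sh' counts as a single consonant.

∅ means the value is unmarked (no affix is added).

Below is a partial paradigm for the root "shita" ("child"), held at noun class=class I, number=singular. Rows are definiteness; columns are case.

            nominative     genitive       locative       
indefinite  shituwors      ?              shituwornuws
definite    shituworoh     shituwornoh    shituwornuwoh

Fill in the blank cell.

Attach noun class class I -uw → shitauw.
Attach number singular -or → shitauwor.
Attach case genitive -n → shitauworn.
Attach definiteness indefinite -s → shitauworns.
Vowel harmony: no change.
Apply vowel deletion: shitauworns → shituworns.

shituworns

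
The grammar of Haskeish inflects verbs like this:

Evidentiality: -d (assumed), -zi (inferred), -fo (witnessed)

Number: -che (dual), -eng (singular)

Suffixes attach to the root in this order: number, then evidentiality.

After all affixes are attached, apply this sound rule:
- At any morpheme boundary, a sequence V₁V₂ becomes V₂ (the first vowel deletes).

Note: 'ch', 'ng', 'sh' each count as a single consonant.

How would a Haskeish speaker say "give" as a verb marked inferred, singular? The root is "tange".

tangengzi

Attach number singular -eng → tangeeng.
Attach evidentiality inferred -zi → tangeengzi.
Apply vowel deletion: tangeengzi → tangengzi.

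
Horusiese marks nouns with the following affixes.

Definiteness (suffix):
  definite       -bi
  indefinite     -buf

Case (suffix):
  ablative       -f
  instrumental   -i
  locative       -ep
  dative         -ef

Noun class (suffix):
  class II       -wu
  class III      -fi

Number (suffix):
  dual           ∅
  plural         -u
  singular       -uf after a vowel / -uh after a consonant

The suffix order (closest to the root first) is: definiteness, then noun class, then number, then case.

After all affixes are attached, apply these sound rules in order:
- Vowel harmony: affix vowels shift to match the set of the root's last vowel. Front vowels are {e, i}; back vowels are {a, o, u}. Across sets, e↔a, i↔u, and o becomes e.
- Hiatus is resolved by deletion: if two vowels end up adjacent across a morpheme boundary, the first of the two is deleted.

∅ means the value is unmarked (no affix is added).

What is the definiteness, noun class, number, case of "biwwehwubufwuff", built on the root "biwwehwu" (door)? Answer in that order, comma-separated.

indefinite, class II, singular, ablative

Segment: biwwehwu-buf-wu-uf-f.
definiteness: -buf → indefinite.
noun class: -wu → class II.
number: -uf/uh → singular.
case: -f → ablative.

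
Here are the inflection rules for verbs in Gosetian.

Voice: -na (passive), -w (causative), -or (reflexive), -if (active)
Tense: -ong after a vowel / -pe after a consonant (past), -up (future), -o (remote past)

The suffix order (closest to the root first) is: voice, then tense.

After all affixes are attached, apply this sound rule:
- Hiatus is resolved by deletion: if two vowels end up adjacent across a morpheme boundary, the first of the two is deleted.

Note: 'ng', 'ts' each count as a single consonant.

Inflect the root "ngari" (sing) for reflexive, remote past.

Attach voice reflexive -or → ngarior.
Attach tense remote past -o → ngarioro.
Apply vowel deletion: ngarioro → ngaroro.

ngaroro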